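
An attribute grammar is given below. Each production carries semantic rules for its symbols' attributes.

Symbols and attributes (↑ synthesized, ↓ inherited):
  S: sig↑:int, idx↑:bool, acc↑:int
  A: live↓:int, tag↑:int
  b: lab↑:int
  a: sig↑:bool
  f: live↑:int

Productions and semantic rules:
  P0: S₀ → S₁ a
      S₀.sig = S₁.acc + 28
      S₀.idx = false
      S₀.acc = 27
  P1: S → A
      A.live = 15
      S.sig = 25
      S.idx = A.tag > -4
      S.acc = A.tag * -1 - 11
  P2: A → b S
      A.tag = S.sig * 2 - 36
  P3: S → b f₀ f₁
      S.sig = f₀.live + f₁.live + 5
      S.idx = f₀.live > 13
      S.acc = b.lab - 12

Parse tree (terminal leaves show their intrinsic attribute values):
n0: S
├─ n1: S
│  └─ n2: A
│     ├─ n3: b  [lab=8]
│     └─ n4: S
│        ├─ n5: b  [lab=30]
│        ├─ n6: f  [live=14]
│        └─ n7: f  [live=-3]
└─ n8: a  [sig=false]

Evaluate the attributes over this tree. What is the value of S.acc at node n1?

1. n2.live = 15  [15]
2. n3.lab = 8  [terminal]
3. n5.lab = 30  [terminal]
4. n6.live = 14  [terminal]
5. n7.live = -3  [terminal]
6. n4.sig = 16  [f₀.live + f₁.live + 5]
7. n4.idx = true  [f₀.live > 13]
8. n4.acc = 18  [b.lab - 12]
9. n2.tag = -4  [S.sig * 2 - 36]
10. n1.sig = 25  [25]
11. n1.idx = false  [A.tag > -4]
12. n1.acc = -7  [A.tag * -1 - 11]
13. n8.sig = false  [terminal]
14. n0.sig = 21  [S₁.acc + 28]
15. n0.idx = false  [false]
16. n0.acc = 27  [27]

-7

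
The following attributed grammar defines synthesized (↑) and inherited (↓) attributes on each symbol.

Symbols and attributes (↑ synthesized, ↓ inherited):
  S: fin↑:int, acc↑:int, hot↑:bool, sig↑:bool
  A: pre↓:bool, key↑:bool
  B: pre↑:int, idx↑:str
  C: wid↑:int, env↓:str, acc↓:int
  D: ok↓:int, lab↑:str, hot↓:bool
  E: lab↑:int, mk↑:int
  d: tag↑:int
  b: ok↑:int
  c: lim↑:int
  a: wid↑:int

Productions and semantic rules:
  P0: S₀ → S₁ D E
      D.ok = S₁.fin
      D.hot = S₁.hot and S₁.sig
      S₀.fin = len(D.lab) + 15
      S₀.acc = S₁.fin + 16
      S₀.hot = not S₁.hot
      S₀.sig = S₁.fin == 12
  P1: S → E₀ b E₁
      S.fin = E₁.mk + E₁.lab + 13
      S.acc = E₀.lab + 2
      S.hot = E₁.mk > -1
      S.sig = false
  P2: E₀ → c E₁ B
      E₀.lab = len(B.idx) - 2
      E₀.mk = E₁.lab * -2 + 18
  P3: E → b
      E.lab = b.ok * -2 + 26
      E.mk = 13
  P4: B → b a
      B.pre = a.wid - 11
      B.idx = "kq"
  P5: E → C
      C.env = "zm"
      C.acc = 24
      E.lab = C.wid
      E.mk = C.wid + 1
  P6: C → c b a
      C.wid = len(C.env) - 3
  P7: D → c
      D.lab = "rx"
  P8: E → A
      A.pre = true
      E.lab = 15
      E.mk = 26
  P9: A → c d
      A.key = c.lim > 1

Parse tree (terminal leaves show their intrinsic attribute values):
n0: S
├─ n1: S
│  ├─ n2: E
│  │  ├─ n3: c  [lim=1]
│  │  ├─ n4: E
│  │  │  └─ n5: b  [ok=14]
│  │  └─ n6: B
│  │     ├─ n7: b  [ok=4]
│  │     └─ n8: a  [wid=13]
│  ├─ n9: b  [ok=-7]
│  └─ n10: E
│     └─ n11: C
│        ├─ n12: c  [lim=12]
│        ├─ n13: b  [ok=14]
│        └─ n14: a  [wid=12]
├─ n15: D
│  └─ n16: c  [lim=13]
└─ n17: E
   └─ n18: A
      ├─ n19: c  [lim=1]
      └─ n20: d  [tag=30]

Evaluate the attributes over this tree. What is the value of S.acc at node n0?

1. n3.lim = 1  [terminal]
2. n5.ok = 14  [terminal]
3. n4.lab = -2  [b.ok * -2 + 26]
4. n4.mk = 13  [13]
5. n7.ok = 4  [terminal]
6. n8.wid = 13  [terminal]
7. n6.pre = 2  [a.wid - 11]
8. n6.idx = "kq"  ["kq"]
9. n2.lab = 0  [len(B.idx) - 2]
10. n2.mk = 22  [E₁.lab * -2 + 18]
11. n9.ok = -7  [terminal]
12. n11.env = "zm"  ["zm"]
13. n11.acc = 24  [24]
14. n12.lim = 12  [terminal]
15. n13.ok = 14  [terminal]
16. n14.wid = 12  [terminal]
17. n11.wid = -1  [len(C.env) - 3]
18. n10.lab = -1  [C.wid]
19. n10.mk = 0  [C.wid + 1]
20. n1.fin = 12  [E₁.mk + E₁.lab + 13]
21. n1.acc = 2  [E₀.lab + 2]
22. n1.hot = true  [E₁.mk > -1]
23. n1.sig = false  [false]
24. n15.ok = 12  [S₁.fin]
25. n15.hot = false  [S₁.hot and S₁.sig]
26. n16.lim = 13  [terminal]
27. n15.lab = "rx"  ["rx"]
28. n18.pre = true  [true]
29. n19.lim = 1  [terminal]
30. n20.tag = 30  [terminal]
31. n18.key = false  [c.lim > 1]
32. n17.lab = 15  [15]
33. n17.mk = 26  [26]
34. n0.fin = 17  [len(D.lab) + 15]
35. n0.acc = 28  [S₁.fin + 16]
36. n0.hot = false  [not S₁.hot]
37. n0.sig = true  [S₁.fin == 12]

28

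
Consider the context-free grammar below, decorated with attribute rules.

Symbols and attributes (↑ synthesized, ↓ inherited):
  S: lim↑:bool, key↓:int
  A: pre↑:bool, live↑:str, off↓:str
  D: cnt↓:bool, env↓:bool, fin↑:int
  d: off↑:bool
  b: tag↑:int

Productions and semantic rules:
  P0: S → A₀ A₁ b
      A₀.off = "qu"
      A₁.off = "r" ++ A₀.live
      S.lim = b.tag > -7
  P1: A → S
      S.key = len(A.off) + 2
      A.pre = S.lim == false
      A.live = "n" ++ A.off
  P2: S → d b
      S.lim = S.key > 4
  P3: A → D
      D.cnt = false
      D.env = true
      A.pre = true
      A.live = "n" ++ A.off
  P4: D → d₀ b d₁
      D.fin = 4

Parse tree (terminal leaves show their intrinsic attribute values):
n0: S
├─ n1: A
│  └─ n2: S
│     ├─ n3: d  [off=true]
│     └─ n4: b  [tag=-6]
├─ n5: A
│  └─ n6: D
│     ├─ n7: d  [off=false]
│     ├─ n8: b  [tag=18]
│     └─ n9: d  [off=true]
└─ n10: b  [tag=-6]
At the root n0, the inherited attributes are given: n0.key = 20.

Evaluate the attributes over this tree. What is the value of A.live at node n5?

1. n0.key = 20  [given at root]
2. n1.off = "qu"  ["qu"]
3. n2.key = 4  [len(A.off) + 2]
4. n3.off = true  [terminal]
5. n4.tag = -6  [terminal]
6. n2.lim = false  [S.key > 4]
7. n1.pre = true  [S.lim == false]
8. n1.live = "nqu"  ["n" ++ A.off]
9. n5.off = "rnqu"  ["r" ++ A₀.live]
10. n6.cnt = false  [false]
11. n6.env = true  [true]
12. n7.off = false  [terminal]
13. n8.tag = 18  [terminal]
14. n9.off = true  [terminal]
15. n6.fin = 4  [4]
16. n5.pre = true  [true]
17. n5.live = "nrnqu"  ["n" ++ A.off]
18. n10.tag = -6  [terminal]
19. n0.lim = true  [b.tag > -7]

"nrnqu"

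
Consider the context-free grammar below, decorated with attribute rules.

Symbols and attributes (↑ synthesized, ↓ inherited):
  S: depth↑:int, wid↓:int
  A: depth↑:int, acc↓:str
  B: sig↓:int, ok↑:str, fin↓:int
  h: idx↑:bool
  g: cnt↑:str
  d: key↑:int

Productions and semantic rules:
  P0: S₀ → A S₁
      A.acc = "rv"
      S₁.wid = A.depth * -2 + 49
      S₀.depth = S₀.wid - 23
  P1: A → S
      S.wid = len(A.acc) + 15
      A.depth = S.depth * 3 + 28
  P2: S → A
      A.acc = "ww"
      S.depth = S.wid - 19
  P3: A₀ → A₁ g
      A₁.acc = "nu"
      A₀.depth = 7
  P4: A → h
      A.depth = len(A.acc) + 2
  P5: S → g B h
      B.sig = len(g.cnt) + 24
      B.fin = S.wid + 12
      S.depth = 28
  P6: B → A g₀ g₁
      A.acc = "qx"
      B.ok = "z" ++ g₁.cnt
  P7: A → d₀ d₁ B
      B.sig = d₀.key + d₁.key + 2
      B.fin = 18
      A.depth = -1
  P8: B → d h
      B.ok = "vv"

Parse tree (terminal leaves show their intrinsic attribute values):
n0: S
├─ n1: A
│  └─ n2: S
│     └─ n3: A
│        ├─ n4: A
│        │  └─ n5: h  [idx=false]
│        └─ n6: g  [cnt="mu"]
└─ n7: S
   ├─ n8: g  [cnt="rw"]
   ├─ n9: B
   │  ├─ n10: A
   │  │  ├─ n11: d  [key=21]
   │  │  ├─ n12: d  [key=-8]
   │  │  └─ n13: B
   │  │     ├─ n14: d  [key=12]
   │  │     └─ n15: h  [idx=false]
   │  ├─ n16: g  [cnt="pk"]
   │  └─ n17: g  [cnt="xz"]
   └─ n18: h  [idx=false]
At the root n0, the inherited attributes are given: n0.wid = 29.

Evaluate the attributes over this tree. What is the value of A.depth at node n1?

22

1. n0.wid = 29  [given at root]
2. n1.acc = "rv"  ["rv"]
3. n2.wid = 17  [len(A.acc) + 15]
4. n3.acc = "ww"  ["ww"]
5. n4.acc = "nu"  ["nu"]
6. n5.idx = false  [terminal]
7. n4.depth = 4  [len(A.acc) + 2]
8. n6.cnt = "mu"  [terminal]
9. n3.depth = 7  [7]
10. n2.depth = -2  [S.wid - 19]
11. n1.depth = 22  [S.depth * 3 + 28]
12. n7.wid = 5  [A.depth * -2 + 49]
13. n8.cnt = "rw"  [terminal]
14. n9.sig = 26  [len(g.cnt) + 24]
15. n9.fin = 17  [S.wid + 12]
16. n10.acc = "qx"  ["qx"]
17. n11.key = 21  [terminal]
18. n12.key = -8  [terminal]
19. n13.sig = 15  [d₀.key + d₁.key + 2]
20. n13.fin = 18  [18]
21. n14.key = 12  [terminal]
22. n15.idx = false  [terminal]
23. n13.ok = "vv"  ["vv"]
24. n10.depth = -1  [-1]
25. n16.cnt = "pk"  [terminal]
26. n17.cnt = "xz"  [terminal]
27. n9.ok = "zxz"  ["z" ++ g₁.cnt]
28. n18.idx = false  [terminal]
29. n7.depth = 28  [28]
30. n0.depth = 6  [S₀.wid - 23]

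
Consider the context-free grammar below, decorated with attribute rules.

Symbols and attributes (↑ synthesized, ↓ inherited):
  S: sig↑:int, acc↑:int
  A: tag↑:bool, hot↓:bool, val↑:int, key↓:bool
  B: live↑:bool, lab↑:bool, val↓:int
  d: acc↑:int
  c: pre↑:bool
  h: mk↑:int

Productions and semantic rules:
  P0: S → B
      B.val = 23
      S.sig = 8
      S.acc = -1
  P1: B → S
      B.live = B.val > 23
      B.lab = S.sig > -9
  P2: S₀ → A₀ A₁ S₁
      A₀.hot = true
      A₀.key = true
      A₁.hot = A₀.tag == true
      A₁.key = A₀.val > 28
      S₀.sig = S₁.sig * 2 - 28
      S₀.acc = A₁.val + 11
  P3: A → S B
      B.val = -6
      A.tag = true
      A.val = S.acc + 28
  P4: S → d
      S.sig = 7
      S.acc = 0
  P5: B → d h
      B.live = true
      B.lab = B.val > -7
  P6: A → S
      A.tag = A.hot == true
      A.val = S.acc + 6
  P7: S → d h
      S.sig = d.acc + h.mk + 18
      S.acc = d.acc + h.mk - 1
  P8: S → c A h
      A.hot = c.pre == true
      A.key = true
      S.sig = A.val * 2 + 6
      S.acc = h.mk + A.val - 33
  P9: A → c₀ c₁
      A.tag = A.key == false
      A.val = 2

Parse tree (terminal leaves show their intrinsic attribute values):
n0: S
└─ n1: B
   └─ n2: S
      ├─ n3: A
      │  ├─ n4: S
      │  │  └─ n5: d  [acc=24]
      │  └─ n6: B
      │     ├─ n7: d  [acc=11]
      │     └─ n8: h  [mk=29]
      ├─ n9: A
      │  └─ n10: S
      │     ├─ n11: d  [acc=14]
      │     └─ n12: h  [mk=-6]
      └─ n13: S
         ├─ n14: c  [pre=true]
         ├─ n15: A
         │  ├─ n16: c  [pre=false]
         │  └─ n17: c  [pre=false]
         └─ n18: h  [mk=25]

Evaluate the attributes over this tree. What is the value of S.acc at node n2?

1. n1.val = 23  [23]
2. n3.hot = true  [true]
3. n3.key = true  [true]
4. n5.acc = 24  [terminal]
5. n4.sig = 7  [7]
6. n4.acc = 0  [0]
7. n6.val = -6  [-6]
8. n7.acc = 11  [terminal]
9. n8.mk = 29  [terminal]
10. n6.live = true  [true]
11. n6.lab = true  [B.val > -7]
12. n3.tag = true  [true]
13. n3.val = 28  [S.acc + 28]
14. n9.hot = true  [A₀.tag == true]
15. n9.key = false  [A₀.val > 28]
16. n11.acc = 14  [terminal]
17. n12.mk = -6  [terminal]
18. n10.sig = 26  [d.acc + h.mk + 18]
19. n10.acc = 7  [d.acc + h.mk - 1]
20. n9.tag = true  [A.hot == true]
21. n9.val = 13  [S.acc + 6]
22. n14.pre = true  [terminal]
23. n15.hot = true  [c.pre == true]
24. n15.key = true  [true]
25. n16.pre = false  [terminal]
26. n17.pre = false  [terminal]
27. n15.tag = false  [A.key == false]
28. n15.val = 2  [2]
29. n18.mk = 25  [terminal]
30. n13.sig = 10  [A.val * 2 + 6]
31. n13.acc = -6  [h.mk + A.val - 33]
32. n2.sig = -8  [S₁.sig * 2 - 28]
33. n2.acc = 24  [A₁.val + 11]
34. n1.live = false  [B.val > 23]
35. n1.lab = true  [S.sig > -9]
36. n0.sig = 8  [8]
37. n0.acc = -1  [-1]

24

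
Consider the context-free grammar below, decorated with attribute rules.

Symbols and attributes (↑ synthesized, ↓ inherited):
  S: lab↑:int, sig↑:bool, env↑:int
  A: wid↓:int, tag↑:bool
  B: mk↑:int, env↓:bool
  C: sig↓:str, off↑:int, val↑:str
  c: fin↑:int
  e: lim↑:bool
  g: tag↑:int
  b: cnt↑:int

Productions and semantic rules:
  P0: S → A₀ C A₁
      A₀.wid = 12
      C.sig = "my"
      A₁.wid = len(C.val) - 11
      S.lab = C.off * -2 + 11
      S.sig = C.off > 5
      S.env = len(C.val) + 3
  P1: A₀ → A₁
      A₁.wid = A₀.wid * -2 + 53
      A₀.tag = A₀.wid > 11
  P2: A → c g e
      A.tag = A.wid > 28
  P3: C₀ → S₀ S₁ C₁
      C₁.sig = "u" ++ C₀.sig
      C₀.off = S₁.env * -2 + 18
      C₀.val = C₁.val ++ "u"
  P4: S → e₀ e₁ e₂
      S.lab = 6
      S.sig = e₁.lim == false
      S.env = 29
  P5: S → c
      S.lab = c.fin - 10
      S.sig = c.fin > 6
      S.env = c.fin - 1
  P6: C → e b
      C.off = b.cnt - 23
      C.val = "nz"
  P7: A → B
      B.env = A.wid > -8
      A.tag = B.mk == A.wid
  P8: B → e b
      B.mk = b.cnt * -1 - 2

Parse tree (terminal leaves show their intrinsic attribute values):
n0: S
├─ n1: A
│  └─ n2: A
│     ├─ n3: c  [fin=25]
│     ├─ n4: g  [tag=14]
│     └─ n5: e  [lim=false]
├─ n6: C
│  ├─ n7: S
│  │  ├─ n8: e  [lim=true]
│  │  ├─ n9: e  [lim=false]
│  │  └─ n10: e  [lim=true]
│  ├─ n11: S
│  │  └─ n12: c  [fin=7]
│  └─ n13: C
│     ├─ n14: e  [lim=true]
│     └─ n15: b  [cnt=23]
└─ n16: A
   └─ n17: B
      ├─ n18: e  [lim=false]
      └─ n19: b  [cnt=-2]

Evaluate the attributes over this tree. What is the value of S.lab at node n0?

-1

1. n1.wid = 12  [12]
2. n2.wid = 29  [A₀.wid * -2 + 53]
3. n3.fin = 25  [terminal]
4. n4.tag = 14  [terminal]
5. n5.lim = false  [terminal]
6. n2.tag = true  [A.wid > 28]
7. n1.tag = true  [A₀.wid > 11]
8. n6.sig = "my"  ["my"]
9. n8.lim = true  [terminal]
10. n9.lim = false  [terminal]
11. n10.lim = true  [terminal]
12. n7.lab = 6  [6]
13. n7.sig = true  [e₁.lim == false]
14. n7.env = 29  [29]
15. n12.fin = 7  [terminal]
16. n11.lab = -3  [c.fin - 10]
17. n11.sig = true  [c.fin > 6]
18. n11.env = 6  [c.fin - 1]
19. n13.sig = "umy"  ["u" ++ C₀.sig]
20. n14.lim = true  [terminal]
21. n15.cnt = 23  [terminal]
22. n13.off = 0  [b.cnt - 23]
23. n13.val = "nz"  ["nz"]
24. n6.off = 6  [S₁.env * -2 + 18]
25. n6.val = "nzu"  [C₁.val ++ "u"]
26. n16.wid = -8  [len(C.val) - 11]
27. n17.env = false  [A.wid > -8]
28. n18.lim = false  [terminal]
29. n19.cnt = -2  [terminal]
30. n17.mk = 0  [b.cnt * -1 - 2]
31. n16.tag = false  [B.mk == A.wid]
32. n0.lab = -1  [C.off * -2 + 11]
33. n0.sig = true  [C.off > 5]
34. n0.env = 6  [len(C.val) + 3]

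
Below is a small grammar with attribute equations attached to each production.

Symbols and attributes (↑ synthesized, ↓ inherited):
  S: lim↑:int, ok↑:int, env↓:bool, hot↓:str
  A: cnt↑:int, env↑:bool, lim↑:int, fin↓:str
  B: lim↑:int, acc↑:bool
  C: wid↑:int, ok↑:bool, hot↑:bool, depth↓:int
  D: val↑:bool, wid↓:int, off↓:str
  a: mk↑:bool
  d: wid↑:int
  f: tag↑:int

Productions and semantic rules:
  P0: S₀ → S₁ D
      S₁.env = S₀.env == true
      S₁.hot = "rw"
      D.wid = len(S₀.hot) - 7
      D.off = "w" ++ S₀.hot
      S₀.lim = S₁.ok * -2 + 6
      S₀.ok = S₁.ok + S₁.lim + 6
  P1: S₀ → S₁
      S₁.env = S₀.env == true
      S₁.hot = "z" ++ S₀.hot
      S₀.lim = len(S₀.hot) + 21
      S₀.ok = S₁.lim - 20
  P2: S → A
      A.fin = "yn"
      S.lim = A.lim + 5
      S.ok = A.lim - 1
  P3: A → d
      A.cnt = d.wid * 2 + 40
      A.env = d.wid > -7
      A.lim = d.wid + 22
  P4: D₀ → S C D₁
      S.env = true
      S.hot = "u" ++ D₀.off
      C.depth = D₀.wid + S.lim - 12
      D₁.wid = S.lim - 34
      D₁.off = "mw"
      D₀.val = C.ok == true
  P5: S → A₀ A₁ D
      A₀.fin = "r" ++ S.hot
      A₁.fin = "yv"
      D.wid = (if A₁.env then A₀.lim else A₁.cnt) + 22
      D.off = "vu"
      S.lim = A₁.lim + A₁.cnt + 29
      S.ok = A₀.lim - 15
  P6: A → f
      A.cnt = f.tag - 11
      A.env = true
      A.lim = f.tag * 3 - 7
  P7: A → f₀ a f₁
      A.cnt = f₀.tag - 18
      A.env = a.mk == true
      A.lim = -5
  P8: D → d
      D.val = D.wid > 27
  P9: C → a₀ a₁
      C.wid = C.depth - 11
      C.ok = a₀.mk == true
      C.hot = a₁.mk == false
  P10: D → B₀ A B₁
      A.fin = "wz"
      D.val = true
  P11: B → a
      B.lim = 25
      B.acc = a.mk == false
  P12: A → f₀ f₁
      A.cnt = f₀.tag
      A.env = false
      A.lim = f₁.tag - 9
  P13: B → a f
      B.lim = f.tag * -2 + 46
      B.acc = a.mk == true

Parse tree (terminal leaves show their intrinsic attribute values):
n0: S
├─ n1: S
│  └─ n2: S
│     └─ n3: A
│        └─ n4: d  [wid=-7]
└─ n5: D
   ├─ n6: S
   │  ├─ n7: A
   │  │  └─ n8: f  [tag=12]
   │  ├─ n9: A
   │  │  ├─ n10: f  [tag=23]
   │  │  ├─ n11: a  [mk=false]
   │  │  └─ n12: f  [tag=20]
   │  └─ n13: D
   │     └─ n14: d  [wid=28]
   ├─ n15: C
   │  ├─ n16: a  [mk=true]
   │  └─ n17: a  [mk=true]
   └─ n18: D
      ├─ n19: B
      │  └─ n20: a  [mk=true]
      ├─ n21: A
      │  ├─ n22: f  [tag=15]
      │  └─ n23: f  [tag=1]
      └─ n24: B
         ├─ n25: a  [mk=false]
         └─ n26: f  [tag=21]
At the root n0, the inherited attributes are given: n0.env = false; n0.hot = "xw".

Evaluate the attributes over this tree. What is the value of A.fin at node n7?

"ruwxw"

1. n0.env = false  [given at root]
2. n0.hot = "xw"  [given at root]
3. n1.env = false  [S₀.env == true]
4. n1.hot = "rw"  ["rw"]
5. n2.env = false  [S₀.env == true]
6. n2.hot = "zrw"  ["z" ++ S₀.hot]
7. n3.fin = "yn"  ["yn"]
8. n4.wid = -7  [terminal]
9. n3.cnt = 26  [d.wid * 2 + 40]
10. n3.env = false  [d.wid > -7]
11. n3.lim = 15  [d.wid + 22]
12. n2.lim = 20  [A.lim + 5]
13. n2.ok = 14  [A.lim - 1]
14. n1.lim = 23  [len(S₀.hot) + 21]
15. n1.ok = 0  [S₁.lim - 20]
16. n5.wid = -5  [len(S₀.hot) - 7]
17. n5.off = "wxw"  ["w" ++ S₀.hot]
18. n6.env = true  [true]
19. n6.hot = "uwxw"  ["u" ++ D₀.off]
20. n7.fin = "ruwxw"  ["r" ++ S.hot]
21. n8.tag = 12  [terminal]
22. n7.cnt = 1  [f.tag - 11]
23. n7.env = true  [true]
24. n7.lim = 29  [f.tag * 3 - 7]
25. n9.fin = "yv"  ["yv"]
26. n10.tag = 23  [terminal]
27. n11.mk = false  [terminal]
28. n12.tag = 20  [terminal]
29. n9.cnt = 5  [f₀.tag - 18]
30. n9.env = false  [a.mk == true]
31. n9.lim = -5  [-5]
32. n13.wid = 27  [(if A₁.env then A₀.lim else A₁.cnt) + 22]
33. n13.off = "vu"  ["vu"]
34. n14.wid = 28  [terminal]
35. n13.val = false  [D.wid > 27]
36. n6.lim = 29  [A₁.lim + A₁.cnt + 29]
37. n6.ok = 14  [A₀.lim - 15]
38. n15.depth = 12  [D₀.wid + S.lim - 12]
39. n16.mk = true  [terminal]
40. n17.mk = true  [terminal]
41. n15.wid = 1  [C.depth - 11]
42. n15.ok = true  [a₀.mk == true]
43. n15.hot = false  [a₁.mk == false]
44. n18.wid = -5  [S.lim - 34]
45. n18.off = "mw"  ["mw"]
46. n20.mk = true  [terminal]
47. n19.lim = 25  [25]
48. n19.acc = false  [a.mk == false]
49. n21.fin = "wz"  ["wz"]
50. n22.tag = 15  [terminal]
51. n23.tag = 1  [terminal]
52. n21.cnt = 15  [f₀.tag]
53. n21.env = false  [false]
54. n21.lim = -8  [f₁.tag - 9]
55. n25.mk = false  [terminal]
56. n26.tag = 21  [terminal]
57. n24.lim = 4  [f.tag * -2 + 46]
58. n24.acc = false  [a.mk == true]
59. n18.val = true  [true]
60. n5.val = true  [C.ok == true]
61. n0.lim = 6  [S₁.ok * -2 + 6]
62. n0.ok = 29  [S₁.ok + S₁.lim + 6]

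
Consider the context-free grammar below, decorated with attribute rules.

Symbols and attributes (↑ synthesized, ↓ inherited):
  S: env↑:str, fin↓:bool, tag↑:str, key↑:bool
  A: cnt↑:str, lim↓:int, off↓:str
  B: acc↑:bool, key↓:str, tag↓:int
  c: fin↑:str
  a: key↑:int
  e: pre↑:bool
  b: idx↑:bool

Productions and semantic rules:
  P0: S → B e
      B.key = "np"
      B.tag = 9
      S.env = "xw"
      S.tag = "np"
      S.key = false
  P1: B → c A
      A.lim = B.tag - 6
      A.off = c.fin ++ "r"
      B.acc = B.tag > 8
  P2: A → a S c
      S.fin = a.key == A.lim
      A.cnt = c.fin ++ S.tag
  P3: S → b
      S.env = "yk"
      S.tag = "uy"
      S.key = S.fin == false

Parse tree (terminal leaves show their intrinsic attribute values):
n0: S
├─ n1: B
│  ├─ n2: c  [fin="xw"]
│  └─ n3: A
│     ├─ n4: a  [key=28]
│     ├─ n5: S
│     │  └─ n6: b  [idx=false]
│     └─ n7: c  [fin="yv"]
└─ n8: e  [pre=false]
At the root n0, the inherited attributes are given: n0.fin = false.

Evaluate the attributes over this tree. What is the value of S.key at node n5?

1. n0.fin = false  [given at root]
2. n1.key = "np"  ["np"]
3. n1.tag = 9  [9]
4. n2.fin = "xw"  [terminal]
5. n3.lim = 3  [B.tag - 6]
6. n3.off = "xwr"  [c.fin ++ "r"]
7. n4.key = 28  [terminal]
8. n5.fin = false  [a.key == A.lim]
9. n6.idx = false  [terminal]
10. n5.env = "yk"  ["yk"]
11. n5.tag = "uy"  ["uy"]
12. n5.key = true  [S.fin == false]
13. n7.fin = "yv"  [terminal]
14. n3.cnt = "yvuy"  [c.fin ++ S.tag]
15. n1.acc = true  [B.tag > 8]
16. n8.pre = false  [terminal]
17. n0.env = "xw"  ["xw"]
18. n0.tag = "np"  ["np"]
19. n0.key = false  [false]

true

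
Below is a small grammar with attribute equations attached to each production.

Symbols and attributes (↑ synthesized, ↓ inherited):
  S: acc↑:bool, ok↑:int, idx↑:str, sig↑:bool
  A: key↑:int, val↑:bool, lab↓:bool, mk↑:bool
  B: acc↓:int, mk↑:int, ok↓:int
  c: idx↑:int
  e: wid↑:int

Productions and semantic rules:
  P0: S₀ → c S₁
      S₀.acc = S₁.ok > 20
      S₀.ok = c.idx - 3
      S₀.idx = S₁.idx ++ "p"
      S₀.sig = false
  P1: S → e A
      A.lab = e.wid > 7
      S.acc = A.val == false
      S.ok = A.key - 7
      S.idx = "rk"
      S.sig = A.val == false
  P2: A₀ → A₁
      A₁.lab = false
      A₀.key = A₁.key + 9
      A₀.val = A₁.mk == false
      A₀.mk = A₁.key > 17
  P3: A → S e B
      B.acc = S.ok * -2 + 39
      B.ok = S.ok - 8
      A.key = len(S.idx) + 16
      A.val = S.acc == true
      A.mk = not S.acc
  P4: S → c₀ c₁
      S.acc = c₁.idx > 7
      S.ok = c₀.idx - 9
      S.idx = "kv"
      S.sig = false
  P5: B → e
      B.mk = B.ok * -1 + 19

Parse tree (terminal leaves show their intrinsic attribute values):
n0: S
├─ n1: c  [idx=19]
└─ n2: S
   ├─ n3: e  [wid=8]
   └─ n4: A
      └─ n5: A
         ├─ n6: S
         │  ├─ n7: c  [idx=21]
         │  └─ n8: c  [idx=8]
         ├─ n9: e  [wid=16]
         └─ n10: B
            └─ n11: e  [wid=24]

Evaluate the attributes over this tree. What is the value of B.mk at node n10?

1. n1.idx = 19  [terminal]
2. n3.wid = 8  [terminal]
3. n4.lab = true  [e.wid > 7]
4. n5.lab = false  [false]
5. n7.idx = 21  [terminal]
6. n8.idx = 8  [terminal]
7. n6.acc = true  [c₁.idx > 7]
8. n6.ok = 12  [c₀.idx - 9]
9. n6.idx = "kv"  ["kv"]
10. n6.sig = false  [false]
11. n9.wid = 16  [terminal]
12. n10.acc = 15  [S.ok * -2 + 39]
13. n10.ok = 4  [S.ok - 8]
14. n11.wid = 24  [terminal]
15. n10.mk = 15  [B.ok * -1 + 19]
16. n5.key = 18  [len(S.idx) + 16]
17. n5.val = true  [S.acc == true]
18. n5.mk = false  [not S.acc]
19. n4.key = 27  [A₁.key + 9]
20. n4.val = true  [A₁.mk == false]
21. n4.mk = true  [A₁.key > 17]
22. n2.acc = false  [A.val == false]
23. n2.ok = 20  [A.key - 7]
24. n2.idx = "rk"  ["rk"]
25. n2.sig = false  [A.val == false]
26. n0.acc = false  [S₁.ok > 20]
27. n0.ok = 16  [c.idx - 3]
28. n0.idx = "rkp"  [S₁.idx ++ "p"]
29. n0.sig = false  [false]

15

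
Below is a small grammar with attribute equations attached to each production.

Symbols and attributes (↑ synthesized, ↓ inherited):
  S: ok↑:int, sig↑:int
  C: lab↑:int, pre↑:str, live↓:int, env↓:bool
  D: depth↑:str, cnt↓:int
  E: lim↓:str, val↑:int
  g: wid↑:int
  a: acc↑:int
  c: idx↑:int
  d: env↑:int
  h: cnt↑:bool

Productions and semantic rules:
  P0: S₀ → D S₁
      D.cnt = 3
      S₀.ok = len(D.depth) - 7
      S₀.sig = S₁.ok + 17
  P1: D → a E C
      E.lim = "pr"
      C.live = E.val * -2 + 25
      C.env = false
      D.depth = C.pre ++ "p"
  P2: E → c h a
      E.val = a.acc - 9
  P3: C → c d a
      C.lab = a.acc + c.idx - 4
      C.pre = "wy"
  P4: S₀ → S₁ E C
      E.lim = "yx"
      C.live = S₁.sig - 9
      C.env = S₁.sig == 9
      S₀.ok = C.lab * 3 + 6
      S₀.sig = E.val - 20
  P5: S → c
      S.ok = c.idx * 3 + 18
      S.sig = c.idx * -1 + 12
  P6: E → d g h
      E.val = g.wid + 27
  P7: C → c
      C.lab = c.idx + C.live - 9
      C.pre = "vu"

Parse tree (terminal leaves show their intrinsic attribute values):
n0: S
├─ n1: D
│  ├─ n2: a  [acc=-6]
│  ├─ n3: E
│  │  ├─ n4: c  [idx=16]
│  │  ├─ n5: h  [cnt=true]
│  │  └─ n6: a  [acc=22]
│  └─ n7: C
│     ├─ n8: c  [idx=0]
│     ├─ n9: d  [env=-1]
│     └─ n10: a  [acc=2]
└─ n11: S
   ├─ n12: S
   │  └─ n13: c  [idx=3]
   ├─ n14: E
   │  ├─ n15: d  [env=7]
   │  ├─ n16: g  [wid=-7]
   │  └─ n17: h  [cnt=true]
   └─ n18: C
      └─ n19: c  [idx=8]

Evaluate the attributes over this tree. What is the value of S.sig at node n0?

20

1. n1.cnt = 3  [3]
2. n2.acc = -6  [terminal]
3. n3.lim = "pr"  ["pr"]
4. n4.idx = 16  [terminal]
5. n5.cnt = true  [terminal]
6. n6.acc = 22  [terminal]
7. n3.val = 13  [a.acc - 9]
8. n7.live = -1  [E.val * -2 + 25]
9. n7.env = false  [false]
10. n8.idx = 0  [terminal]
11. n9.env = -1  [terminal]
12. n10.acc = 2  [terminal]
13. n7.lab = -2  [a.acc + c.idx - 4]
14. n7.pre = "wy"  ["wy"]
15. n1.depth = "wyp"  [C.pre ++ "p"]
16. n13.idx = 3  [terminal]
17. n12.ok = 27  [c.idx * 3 + 18]
18. n12.sig = 9  [c.idx * -1 + 12]
19. n14.lim = "yx"  ["yx"]
20. n15.env = 7  [terminal]
21. n16.wid = -7  [terminal]
22. n17.cnt = true  [terminal]
23. n14.val = 20  [g.wid + 27]
24. n18.live = 0  [S₁.sig - 9]
25. n18.env = true  [S₁.sig == 9]
26. n19.idx = 8  [terminal]
27. n18.lab = -1  [c.idx + C.live - 9]
28. n18.pre = "vu"  ["vu"]
29. n11.ok = 3  [C.lab * 3 + 6]
30. n11.sig = 0  [E.val - 20]
31. n0.ok = -4  [len(D.depth) - 7]
32. n0.sig = 20  [S₁.ok + 17]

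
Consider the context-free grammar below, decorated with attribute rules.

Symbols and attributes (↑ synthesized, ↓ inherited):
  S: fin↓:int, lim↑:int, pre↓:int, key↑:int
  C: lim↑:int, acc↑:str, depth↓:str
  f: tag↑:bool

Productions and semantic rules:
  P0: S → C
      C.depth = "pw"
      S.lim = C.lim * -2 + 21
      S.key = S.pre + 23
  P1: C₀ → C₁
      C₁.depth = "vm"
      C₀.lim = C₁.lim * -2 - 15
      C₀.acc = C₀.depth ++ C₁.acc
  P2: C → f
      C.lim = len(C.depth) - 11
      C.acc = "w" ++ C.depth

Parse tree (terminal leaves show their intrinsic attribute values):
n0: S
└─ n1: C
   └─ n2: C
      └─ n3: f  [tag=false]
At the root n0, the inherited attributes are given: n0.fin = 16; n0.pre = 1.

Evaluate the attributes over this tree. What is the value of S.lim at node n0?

1. n0.fin = 16  [given at root]
2. n0.pre = 1  [given at root]
3. n1.depth = "pw"  ["pw"]
4. n2.depth = "vm"  ["vm"]
5. n3.tag = false  [terminal]
6. n2.lim = -9  [len(C.depth) - 11]
7. n2.acc = "wvm"  ["w" ++ C.depth]
8. n1.lim = 3  [C₁.lim * -2 - 15]
9. n1.acc = "pwwvm"  [C₀.depth ++ C₁.acc]
10. n0.lim = 15  [C.lim * -2 + 21]
11. n0.key = 24  [S.pre + 23]

15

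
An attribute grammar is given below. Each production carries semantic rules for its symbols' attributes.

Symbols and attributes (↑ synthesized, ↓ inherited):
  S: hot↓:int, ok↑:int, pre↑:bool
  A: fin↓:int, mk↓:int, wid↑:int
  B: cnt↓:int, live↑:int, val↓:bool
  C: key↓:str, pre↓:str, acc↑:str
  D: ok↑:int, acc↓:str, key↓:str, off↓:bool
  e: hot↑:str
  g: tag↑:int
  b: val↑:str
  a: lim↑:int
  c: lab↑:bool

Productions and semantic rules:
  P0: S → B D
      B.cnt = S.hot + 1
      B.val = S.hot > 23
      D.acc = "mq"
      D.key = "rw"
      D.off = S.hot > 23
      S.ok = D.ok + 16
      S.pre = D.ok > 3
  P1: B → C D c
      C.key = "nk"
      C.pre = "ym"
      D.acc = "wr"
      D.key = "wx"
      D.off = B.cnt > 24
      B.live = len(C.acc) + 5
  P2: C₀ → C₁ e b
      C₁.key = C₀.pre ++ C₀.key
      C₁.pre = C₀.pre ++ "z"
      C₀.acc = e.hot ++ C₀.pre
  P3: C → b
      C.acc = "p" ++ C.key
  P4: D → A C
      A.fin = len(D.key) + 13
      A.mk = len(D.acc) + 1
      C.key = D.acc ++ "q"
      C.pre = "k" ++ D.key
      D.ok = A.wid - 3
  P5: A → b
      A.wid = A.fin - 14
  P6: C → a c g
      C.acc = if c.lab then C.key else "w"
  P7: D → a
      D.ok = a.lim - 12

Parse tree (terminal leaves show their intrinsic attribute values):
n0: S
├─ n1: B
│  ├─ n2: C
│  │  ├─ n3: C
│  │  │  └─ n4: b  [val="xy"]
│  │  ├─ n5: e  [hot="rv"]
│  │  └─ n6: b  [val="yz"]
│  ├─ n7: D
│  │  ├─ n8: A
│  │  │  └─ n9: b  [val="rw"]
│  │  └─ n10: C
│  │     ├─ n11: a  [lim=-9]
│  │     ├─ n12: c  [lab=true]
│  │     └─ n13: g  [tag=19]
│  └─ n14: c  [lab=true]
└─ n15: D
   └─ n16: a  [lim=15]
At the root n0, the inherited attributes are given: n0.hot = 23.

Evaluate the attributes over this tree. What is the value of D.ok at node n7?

1. n0.hot = 23  [given at root]
2. n1.cnt = 24  [S.hot + 1]
3. n1.val = false  [S.hot > 23]
4. n2.key = "nk"  ["nk"]
5. n2.pre = "ym"  ["ym"]
6. n3.key = "ymnk"  [C₀.pre ++ C₀.key]
7. n3.pre = "ymz"  [C₀.pre ++ "z"]
8. n4.val = "xy"  [terminal]
9. n3.acc = "pymnk"  ["p" ++ C.key]
10. n5.hot = "rv"  [terminal]
11. n6.val = "yz"  [terminal]
12. n2.acc = "rvym"  [e.hot ++ C₀.pre]
13. n7.acc = "wr"  ["wr"]
14. n7.key = "wx"  ["wx"]
15. n7.off = false  [B.cnt > 24]
16. n8.fin = 15  [len(D.key) + 13]
17. n8.mk = 3  [len(D.acc) + 1]
18. n9.val = "rw"  [terminal]
19. n8.wid = 1  [A.fin - 14]
20. n10.key = "wrq"  [D.acc ++ "q"]
21. n10.pre = "kwx"  ["k" ++ D.key]
22. n11.lim = -9  [terminal]
23. n12.lab = true  [terminal]
24. n13.tag = 19  [terminal]
25. n10.acc = "wrq"  [if c.lab then C.key else "w"]
26. n7.ok = -2  [A.wid - 3]
27. n14.lab = true  [terminal]
28. n1.live = 9  [len(C.acc) + 5]
29. n15.acc = "mq"  ["mq"]
30. n15.key = "rw"  ["rw"]
31. n15.off = false  [S.hot > 23]
32. n16.lim = 15  [terminal]
33. n15.ok = 3  [a.lim - 12]
34. n0.ok = 19  [D.ok + 16]
35. n0.pre = false  [D.ok > 3]

-2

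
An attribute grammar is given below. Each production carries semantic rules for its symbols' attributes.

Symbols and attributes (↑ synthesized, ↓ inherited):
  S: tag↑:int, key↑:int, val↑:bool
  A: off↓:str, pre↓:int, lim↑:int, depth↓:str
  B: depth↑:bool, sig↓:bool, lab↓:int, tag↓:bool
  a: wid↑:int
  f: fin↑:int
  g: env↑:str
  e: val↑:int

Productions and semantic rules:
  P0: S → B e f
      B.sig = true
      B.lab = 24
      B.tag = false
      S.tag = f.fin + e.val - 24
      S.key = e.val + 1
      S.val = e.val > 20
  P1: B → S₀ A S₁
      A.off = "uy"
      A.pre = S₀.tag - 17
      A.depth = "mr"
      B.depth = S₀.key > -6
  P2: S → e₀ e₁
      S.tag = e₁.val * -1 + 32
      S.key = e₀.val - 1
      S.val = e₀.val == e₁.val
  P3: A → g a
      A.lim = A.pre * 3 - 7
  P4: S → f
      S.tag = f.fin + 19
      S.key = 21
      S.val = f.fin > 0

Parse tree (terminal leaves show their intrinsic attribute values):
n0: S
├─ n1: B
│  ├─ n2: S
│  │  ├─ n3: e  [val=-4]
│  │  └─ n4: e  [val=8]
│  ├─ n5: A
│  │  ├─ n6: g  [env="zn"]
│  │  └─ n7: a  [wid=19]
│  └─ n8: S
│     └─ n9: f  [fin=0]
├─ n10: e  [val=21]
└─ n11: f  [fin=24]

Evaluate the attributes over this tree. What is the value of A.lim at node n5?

14

1. n1.sig = true  [true]
2. n1.lab = 24  [24]
3. n1.tag = false  [false]
4. n3.val = -4  [terminal]
5. n4.val = 8  [terminal]
6. n2.tag = 24  [e₁.val * -1 + 32]
7. n2.key = -5  [e₀.val - 1]
8. n2.val = false  [e₀.val == e₁.val]
9. n5.off = "uy"  ["uy"]
10. n5.pre = 7  [S₀.tag - 17]
11. n5.depth = "mr"  ["mr"]
12. n6.env = "zn"  [terminal]
13. n7.wid = 19  [terminal]
14. n5.lim = 14  [A.pre * 3 - 7]
15. n9.fin = 0  [terminal]
16. n8.tag = 19  [f.fin + 19]
17. n8.key = 21  [21]
18. n8.val = false  [f.fin > 0]
19. n1.depth = true  [S₀.key > -6]
20. n10.val = 21  [terminal]
21. n11.fin = 24  [terminal]
22. n0.tag = 21  [f.fin + e.val - 24]
23. n0.key = 22  [e.val + 1]
24. n0.val = true  [e.val > 20]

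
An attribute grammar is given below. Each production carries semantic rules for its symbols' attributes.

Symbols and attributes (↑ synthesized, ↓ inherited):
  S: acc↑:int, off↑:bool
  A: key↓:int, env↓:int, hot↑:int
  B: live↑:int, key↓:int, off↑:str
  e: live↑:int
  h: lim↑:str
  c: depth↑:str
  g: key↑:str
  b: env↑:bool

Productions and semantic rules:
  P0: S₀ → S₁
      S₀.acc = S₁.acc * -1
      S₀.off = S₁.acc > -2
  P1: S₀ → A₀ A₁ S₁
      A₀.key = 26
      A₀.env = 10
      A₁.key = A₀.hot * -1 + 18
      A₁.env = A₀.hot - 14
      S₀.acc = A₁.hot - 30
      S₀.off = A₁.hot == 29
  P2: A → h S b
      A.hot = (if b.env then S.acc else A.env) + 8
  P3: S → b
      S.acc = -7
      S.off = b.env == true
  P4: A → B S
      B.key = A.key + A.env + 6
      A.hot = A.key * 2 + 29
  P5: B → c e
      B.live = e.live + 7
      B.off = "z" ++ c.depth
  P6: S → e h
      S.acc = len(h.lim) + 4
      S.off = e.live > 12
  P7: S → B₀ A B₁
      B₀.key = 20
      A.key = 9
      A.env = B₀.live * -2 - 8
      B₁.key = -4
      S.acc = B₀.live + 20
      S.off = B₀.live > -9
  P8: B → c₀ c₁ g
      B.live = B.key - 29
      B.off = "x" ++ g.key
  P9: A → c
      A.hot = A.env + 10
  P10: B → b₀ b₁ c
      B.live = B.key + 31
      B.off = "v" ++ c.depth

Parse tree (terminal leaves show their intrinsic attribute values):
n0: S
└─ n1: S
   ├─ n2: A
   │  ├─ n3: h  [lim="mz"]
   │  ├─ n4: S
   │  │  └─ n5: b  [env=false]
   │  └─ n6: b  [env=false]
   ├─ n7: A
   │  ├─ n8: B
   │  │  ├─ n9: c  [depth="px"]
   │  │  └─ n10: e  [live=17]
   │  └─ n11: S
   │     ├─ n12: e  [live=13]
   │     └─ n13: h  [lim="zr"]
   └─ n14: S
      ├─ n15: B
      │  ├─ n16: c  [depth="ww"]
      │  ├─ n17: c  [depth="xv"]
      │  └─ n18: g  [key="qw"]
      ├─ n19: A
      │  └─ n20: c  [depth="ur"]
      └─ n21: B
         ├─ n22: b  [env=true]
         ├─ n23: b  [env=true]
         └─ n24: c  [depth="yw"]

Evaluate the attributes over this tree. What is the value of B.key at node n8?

1. n2.key = 26  [26]
2. n2.env = 10  [10]
3. n3.lim = "mz"  [terminal]
4. n5.env = false  [terminal]
5. n4.acc = -7  [-7]
6. n4.off = false  [b.env == true]
7. n6.env = false  [terminal]
8. n2.hot = 18  [(if b.env then S.acc else A.env) + 8]
9. n7.key = 0  [A₀.hot * -1 + 18]
10. n7.env = 4  [A₀.hot - 14]
11. n8.key = 10  [A.key + A.env + 6]
12. n9.depth = "px"  [terminal]
13. n10.live = 17  [terminal]
14. n8.live = 24  [e.live + 7]
15. n8.off = "zpx"  ["z" ++ c.depth]
16. n12.live = 13  [terminal]
17. n13.lim = "zr"  [terminal]
18. n11.acc = 6  [len(h.lim) + 4]
19. n11.off = true  [e.live > 12]
20. n7.hot = 29  [A.key * 2 + 29]
21. n15.key = 20  [20]
22. n16.depth = "ww"  [terminal]
23. n17.depth = "xv"  [terminal]
24. n18.key = "qw"  [terminal]
25. n15.live = -9  [B.key - 29]
26. n15.off = "xqw"  ["x" ++ g.key]
27. n19.key = 9  [9]
28. n19.env = 10  [B₀.live * -2 - 8]
29. n20.depth = "ur"  [terminal]
30. n19.hot = 20  [A.env + 10]
31. n21.key = -4  [-4]
32. n22.env = true  [terminal]
33. n23.env = true  [terminal]
34. n24.depth = "yw"  [terminal]
35. n21.live = 27  [B.key + 31]
36. n21.off = "vyw"  ["v" ++ c.depth]
37. n14.acc = 11  [B₀.live + 20]
38. n14.off = false  [B₀.live > -9]
39. n1.acc = -1  [A₁.hot - 30]
40. n1.off = true  [A₁.hot == 29]
41. n0.acc = 1  [S₁.acc * -1]
42. n0.off = true  [S₁.acc > -2]

10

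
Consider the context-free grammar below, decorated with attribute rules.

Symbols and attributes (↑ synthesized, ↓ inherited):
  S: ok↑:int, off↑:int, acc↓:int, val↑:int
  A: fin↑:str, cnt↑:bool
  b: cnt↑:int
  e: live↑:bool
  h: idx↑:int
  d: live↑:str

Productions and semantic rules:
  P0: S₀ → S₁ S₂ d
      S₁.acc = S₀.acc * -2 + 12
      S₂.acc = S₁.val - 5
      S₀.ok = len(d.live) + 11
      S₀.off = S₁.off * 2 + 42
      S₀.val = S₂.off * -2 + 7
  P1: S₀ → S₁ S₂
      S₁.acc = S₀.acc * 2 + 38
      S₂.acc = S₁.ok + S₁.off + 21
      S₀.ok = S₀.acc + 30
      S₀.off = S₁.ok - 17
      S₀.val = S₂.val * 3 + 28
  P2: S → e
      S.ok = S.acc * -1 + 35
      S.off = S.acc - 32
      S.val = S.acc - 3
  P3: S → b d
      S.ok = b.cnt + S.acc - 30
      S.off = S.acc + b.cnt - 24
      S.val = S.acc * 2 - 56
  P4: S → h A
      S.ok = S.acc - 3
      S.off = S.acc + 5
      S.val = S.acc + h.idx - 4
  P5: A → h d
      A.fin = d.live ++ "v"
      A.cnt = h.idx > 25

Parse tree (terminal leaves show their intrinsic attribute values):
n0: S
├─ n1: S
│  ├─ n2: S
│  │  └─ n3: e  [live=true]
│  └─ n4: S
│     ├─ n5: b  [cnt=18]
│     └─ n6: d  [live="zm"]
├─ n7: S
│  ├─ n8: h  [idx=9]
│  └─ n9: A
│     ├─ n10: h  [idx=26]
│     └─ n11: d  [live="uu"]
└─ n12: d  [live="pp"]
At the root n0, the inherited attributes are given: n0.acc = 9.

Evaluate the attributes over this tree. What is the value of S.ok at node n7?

-4

1. n0.acc = 9  [given at root]
2. n1.acc = -6  [S₀.acc * -2 + 12]
3. n2.acc = 26  [S₀.acc * 2 + 38]
4. n3.live = true  [terminal]
5. n2.ok = 9  [S.acc * -1 + 35]
6. n2.off = -6  [S.acc - 32]
7. n2.val = 23  [S.acc - 3]
8. n4.acc = 24  [S₁.ok + S₁.off + 21]
9. n5.cnt = 18  [terminal]
10. n6.live = "zm"  [terminal]
11. n4.ok = 12  [b.cnt + S.acc - 30]
12. n4.off = 18  [S.acc + b.cnt - 24]
13. n4.val = -8  [S.acc * 2 - 56]
14. n1.ok = 24  [S₀.acc + 30]
15. n1.off = -8  [S₁.ok - 17]
16. n1.val = 4  [S₂.val * 3 + 28]
17. n7.acc = -1  [S₁.val - 5]
18. n8.idx = 9  [terminal]
19. n10.idx = 26  [terminal]
20. n11.live = "uu"  [terminal]
21. n9.fin = "uuv"  [d.live ++ "v"]
22. n9.cnt = true  [h.idx > 25]
23. n7.ok = -4  [S.acc - 3]
24. n7.off = 4  [S.acc + 5]
25. n7.val = 4  [S.acc + h.idx - 4]
26. n12.live = "pp"  [terminal]
27. n0.ok = 13  [len(d.live) + 11]
28. n0.off = 26  [S₁.off * 2 + 42]
29. n0.val = -1  [S₂.off * -2 + 7]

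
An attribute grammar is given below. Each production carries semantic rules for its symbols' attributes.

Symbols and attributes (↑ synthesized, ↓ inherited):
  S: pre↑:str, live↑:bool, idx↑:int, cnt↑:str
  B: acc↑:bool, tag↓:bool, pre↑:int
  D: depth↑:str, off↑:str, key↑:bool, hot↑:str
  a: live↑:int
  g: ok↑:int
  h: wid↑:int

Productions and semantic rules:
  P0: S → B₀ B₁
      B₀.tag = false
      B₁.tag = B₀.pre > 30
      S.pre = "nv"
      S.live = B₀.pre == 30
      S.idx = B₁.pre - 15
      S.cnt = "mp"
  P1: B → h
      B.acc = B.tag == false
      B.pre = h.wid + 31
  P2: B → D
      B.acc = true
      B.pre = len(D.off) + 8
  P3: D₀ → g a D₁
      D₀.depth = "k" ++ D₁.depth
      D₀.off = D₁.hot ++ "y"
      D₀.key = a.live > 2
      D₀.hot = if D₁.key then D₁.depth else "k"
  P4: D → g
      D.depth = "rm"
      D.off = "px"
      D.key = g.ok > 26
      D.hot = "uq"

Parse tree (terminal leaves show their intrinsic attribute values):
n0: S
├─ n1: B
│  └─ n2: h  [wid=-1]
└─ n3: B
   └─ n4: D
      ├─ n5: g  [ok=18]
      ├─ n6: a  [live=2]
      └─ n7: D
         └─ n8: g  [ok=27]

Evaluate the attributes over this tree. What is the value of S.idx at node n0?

-4

1. n1.tag = false  [false]
2. n2.wid = -1  [terminal]
3. n1.acc = true  [B.tag == false]
4. n1.pre = 30  [h.wid + 31]
5. n3.tag = false  [B₀.pre > 30]
6. n5.ok = 18  [terminal]
7. n6.live = 2  [terminal]
8. n8.ok = 27  [terminal]
9. n7.depth = "rm"  ["rm"]
10. n7.off = "px"  ["px"]
11. n7.key = true  [g.ok > 26]
12. n7.hot = "uq"  ["uq"]
13. n4.depth = "krm"  ["k" ++ D₁.depth]
14. n4.off = "uqy"  [D₁.hot ++ "y"]
15. n4.key = false  [a.live > 2]
16. n4.hot = "rm"  [if D₁.key then D₁.depth else "k"]
17. n3.acc = true  [true]
18. n3.pre = 11  [len(D.off) + 8]
19. n0.pre = "nv"  ["nv"]
20. n0.live = true  [B₀.pre == 30]
21. n0.idx = -4  [B₁.pre - 15]
22. n0.cnt = "mp"  ["mp"]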